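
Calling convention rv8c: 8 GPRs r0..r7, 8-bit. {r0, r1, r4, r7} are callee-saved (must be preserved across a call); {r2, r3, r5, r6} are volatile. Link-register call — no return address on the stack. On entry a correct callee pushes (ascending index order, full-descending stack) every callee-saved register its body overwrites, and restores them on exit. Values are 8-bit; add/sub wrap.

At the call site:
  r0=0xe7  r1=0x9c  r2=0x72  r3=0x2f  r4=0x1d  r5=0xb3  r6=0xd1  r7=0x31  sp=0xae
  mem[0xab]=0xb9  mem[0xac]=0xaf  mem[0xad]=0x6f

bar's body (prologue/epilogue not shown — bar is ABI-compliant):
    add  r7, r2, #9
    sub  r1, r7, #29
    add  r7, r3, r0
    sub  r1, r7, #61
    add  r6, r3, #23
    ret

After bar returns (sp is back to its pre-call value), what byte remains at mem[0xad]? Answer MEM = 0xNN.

MEM = 0x9c

prologue: push r1 -> mem[0xad]=0x9c, sp=0xad
prologue: push r7 -> mem[0xac]=0x31, sp=0xac
body[0] add  r7, r2, #9 -> r7=0x7b
body[1] sub  r1, r7, #29 -> r1=0x5e
body[2] add  r7, r3, r0 -> r7=0x16
body[3] sub  r1, r7, #61 -> r1=0xd9
body[4] add  r6, r3, #23 -> r6=0x46
epilogue: pop r7=0x31, sp=0xad
epilogue: pop r1=0x9c, sp=0xae
prologue pushed ['r1', 'r7'] at ['0xad', '0xac']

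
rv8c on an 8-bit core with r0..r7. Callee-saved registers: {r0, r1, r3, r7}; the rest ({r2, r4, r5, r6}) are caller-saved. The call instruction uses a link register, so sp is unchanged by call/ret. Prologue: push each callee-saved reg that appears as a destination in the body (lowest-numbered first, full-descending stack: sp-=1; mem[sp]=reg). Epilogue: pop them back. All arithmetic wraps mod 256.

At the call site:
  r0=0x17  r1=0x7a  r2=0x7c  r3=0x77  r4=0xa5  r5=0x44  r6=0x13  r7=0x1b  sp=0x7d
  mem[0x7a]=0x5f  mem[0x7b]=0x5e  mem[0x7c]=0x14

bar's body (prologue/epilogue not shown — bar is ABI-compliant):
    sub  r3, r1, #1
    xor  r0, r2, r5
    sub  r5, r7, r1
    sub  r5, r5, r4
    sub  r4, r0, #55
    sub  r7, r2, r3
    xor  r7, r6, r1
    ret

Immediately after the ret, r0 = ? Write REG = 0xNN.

prologue: push r0 → mem[0x7c]=0x17, sp=0x7c
prologue: push r3 → mem[0x7b]=0x77, sp=0x7b
prologue: push r7 → mem[0x7a]=0x1b, sp=0x7a
body[0] sub  r3, r1, #1 → r3=0x79
body[1] xor  r0, r2, r5 → r0=0x38
body[2] sub  r5, r7, r1 → r5=0xa1
body[3] sub  r5, r5, r4 → r5=0xfc
body[4] sub  r4, r0, #55 → r4=0x01
body[5] sub  r7, r2, r3 → r7=0x03
body[6] xor  r7, r6, r1 → r7=0x69
epilogue: pop r7=0x1b, sp=0x7b
epilogue: pop r3=0x77, sp=0x7c
epilogue: pop r0=0x17, sp=0x7d
r0 is callee-saved → restored

REG = 0x17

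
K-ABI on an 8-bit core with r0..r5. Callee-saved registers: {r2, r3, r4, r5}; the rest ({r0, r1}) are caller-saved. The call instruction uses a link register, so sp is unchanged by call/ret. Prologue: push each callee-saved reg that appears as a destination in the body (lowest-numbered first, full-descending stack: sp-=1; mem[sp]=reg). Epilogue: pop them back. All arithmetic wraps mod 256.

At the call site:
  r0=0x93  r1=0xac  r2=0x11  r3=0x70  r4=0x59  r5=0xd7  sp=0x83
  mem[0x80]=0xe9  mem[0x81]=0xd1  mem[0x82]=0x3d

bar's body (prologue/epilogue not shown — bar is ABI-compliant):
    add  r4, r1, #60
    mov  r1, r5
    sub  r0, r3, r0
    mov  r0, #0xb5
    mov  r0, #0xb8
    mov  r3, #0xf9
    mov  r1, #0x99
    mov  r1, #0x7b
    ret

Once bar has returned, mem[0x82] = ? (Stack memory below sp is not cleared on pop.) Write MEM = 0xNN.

prologue: push r3 -> mem[0x82]=0x70, sp=0x82
prologue: push r4 -> mem[0x81]=0x59, sp=0x81
body[0] add  r4, r1, #60 -> r4=0xe8
body[1] mov  r1, r5 -> r1=0xd7
body[2] sub  r0, r3, r0 -> r0=0xdd
body[3] mov  r0, #0xb5 -> r0=0xb5
body[4] mov  r0, #0xb8 -> r0=0xb8
body[5] mov  r3, #0xf9 -> r3=0xf9
body[6] mov  r1, #0x99 -> r1=0x99
body[7] mov  r1, #0x7b -> r1=0x7b
epilogue: pop r4=0x59, sp=0x82
epilogue: pop r3=0x70, sp=0x83
prologue pushed ['r3', 'r4'] at ['0x82', '0x81']

MEM = 0x70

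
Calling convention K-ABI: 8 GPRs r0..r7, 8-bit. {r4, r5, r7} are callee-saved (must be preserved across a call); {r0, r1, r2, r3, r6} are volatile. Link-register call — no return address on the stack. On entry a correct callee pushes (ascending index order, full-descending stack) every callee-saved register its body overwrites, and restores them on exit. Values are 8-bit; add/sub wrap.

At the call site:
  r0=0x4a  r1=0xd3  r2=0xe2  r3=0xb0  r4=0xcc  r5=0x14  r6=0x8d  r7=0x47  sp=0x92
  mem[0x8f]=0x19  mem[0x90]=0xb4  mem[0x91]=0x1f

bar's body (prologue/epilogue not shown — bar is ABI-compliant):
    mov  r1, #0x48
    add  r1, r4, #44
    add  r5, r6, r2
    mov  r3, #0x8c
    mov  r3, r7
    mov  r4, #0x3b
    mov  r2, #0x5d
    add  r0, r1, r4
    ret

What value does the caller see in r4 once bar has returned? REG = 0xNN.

REG = 0xcc

prologue: push r4 → mem[0x91]=0xcc, sp=0x91
prologue: push r5 → mem[0x90]=0x14, sp=0x90
body[0] mov  r1, #0x48 → r1=0x48
body[1] add  r1, r4, #44 → r1=0xf8
body[2] add  r5, r6, r2 → r5=0x6f
body[3] mov  r3, #0x8c → r3=0x8c
body[4] mov  r3, r7 → r3=0x47
body[5] mov  r4, #0x3b → r4=0x3b
body[6] mov  r2, #0x5d → r2=0x5d
body[7] add  r0, r1, r4 → r0=0x33
epilogue: pop r5=0x14, sp=0x91
epilogue: pop r4=0xcc, sp=0x92
r4 is callee-saved → restored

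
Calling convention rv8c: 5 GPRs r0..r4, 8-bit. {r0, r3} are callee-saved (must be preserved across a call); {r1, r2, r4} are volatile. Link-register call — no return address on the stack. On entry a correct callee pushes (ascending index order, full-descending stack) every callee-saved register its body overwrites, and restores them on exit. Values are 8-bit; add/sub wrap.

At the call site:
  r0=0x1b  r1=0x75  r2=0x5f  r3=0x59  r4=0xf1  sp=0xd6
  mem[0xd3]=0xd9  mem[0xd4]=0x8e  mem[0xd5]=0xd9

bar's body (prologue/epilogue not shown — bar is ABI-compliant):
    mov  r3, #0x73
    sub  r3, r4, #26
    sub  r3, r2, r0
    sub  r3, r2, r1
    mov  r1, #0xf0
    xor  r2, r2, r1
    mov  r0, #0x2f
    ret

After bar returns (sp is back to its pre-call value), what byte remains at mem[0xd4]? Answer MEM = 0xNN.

prologue: push r0 → mem[0xd5]=0x1b, sp=0xd5
prologue: push r3 → mem[0xd4]=0x59, sp=0xd4
body[0] mov  r3, #0x73 → r3=0x73
body[1] sub  r3, r4, #26 → r3=0xd7
body[2] sub  r3, r2, r0 → r3=0x44
body[3] sub  r3, r2, r1 → r3=0xea
body[4] mov  r1, #0xf0 → r1=0xf0
body[5] xor  r2, r2, r1 → r2=0xaf
body[6] mov  r0, #0x2f → r0=0x2f
epilogue: pop r3=0x59, sp=0xd5
epilogue: pop r0=0x1b, sp=0xd6
prologue pushed ['r0', 'r3'] at ['0xd5', '0xd4']

MEM = 0x59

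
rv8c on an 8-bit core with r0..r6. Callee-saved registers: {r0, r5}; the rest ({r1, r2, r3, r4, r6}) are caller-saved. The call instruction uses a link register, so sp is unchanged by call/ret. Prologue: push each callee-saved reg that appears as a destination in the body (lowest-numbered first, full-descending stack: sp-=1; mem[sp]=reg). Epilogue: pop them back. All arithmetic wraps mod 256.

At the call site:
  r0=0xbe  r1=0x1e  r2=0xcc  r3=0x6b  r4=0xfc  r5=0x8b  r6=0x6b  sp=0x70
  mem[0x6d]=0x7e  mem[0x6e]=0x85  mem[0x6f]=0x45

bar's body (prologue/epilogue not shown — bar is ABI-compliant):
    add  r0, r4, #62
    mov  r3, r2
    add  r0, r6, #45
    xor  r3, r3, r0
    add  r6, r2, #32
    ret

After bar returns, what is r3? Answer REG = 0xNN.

REG = 0x54

prologue: push r0 → mem[0x6f]=0xbe, sp=0x6f
body[0] add  r0, r4, #62 → r0=0x3a
body[1] mov  r3, r2 → r3=0xcc
body[2] add  r0, r6, #45 → r0=0x98
body[3] xor  r3, r3, r0 → r3=0x54
body[4] add  r6, r2, #32 → r6=0xec
epilogue: pop r0=0xbe, sp=0x70
r3 is caller-saved → body value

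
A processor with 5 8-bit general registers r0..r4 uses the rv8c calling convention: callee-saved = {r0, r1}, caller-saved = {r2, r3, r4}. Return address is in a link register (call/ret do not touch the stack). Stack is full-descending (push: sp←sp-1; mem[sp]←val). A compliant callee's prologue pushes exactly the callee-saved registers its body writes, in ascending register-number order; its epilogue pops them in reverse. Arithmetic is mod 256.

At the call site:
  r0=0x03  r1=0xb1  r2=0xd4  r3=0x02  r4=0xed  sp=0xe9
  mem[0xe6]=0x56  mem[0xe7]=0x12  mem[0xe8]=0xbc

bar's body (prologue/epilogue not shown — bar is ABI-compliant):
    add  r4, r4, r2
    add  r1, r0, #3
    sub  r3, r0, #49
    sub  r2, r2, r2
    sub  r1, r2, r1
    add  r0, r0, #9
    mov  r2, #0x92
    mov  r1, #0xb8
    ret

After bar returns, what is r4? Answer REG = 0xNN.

REG = 0xc1

prologue: push r0 → mem[0xe8]=0x03, sp=0xe8
prologue: push r1 → mem[0xe7]=0xb1, sp=0xe7
body[0] add  r4, r4, r2 → r4=0xc1
body[1] add  r1, r0, #3 → r1=0x06
body[2] sub  r3, r0, #49 → r3=0xd2
body[3] sub  r2, r2, r2 → r2=0x00
body[4] sub  r1, r2, r1 → r1=0xfa
body[5] add  r0, r0, #9 → r0=0x0c
body[6] mov  r2, #0x92 → r2=0x92
body[7] mov  r1, #0xb8 → r1=0xb8
epilogue: pop r1=0xb1, sp=0xe8
epilogue: pop r0=0x03, sp=0xe9
r4 is caller-saved → body value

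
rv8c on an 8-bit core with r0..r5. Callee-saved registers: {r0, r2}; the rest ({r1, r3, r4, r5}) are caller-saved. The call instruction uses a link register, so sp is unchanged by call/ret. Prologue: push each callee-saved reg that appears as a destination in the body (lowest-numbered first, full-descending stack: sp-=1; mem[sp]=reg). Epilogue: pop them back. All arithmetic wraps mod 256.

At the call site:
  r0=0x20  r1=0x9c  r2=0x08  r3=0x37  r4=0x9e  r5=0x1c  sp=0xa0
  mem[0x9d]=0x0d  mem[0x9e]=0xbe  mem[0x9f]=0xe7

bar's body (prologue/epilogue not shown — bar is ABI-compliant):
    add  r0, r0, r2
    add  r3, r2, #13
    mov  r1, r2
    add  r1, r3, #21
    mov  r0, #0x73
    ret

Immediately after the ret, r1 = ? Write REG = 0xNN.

prologue: push r0 -> mem[0x9f]=0x20, sp=0x9f
body[0] add  r0, r0, r2 -> r0=0x28
body[1] add  r3, r2, #13 -> r3=0x15
body[2] mov  r1, r2 -> r1=0x08
body[3] add  r1, r3, #21 -> r1=0x2a
body[4] mov  r0, #0x73 -> r0=0x73
epilogue: pop r0=0x20, sp=0xa0
r1 is caller-saved -> body value

REG = 0x2a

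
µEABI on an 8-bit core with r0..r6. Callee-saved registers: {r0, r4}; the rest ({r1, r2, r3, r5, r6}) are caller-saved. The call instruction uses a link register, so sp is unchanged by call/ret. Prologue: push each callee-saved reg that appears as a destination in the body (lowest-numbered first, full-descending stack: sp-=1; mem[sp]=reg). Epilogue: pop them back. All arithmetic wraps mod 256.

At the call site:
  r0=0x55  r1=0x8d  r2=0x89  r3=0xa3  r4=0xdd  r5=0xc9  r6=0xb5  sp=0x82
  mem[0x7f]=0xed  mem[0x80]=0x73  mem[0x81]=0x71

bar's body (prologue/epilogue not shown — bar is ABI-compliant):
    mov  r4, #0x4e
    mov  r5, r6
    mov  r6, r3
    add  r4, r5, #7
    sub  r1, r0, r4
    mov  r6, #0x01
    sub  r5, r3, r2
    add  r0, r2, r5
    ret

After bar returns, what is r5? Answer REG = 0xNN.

REG = 0x1a

prologue: push r0 → mem[0x81]=0x55, sp=0x81
prologue: push r4 → mem[0x80]=0xdd, sp=0x80
body[0] mov  r4, #0x4e → r4=0x4e
body[1] mov  r5, r6 → r5=0xb5
body[2] mov  r6, r3 → r6=0xa3
body[3] add  r4, r5, #7 → r4=0xbc
body[4] sub  r1, r0, r4 → r1=0x99
body[5] mov  r6, #0x01 → r6=0x01
body[6] sub  r5, r3, r2 → r5=0x1a
body[7] add  r0, r2, r5 → r0=0xa3
epilogue: pop r4=0xdd, sp=0x81
epilogue: pop r0=0x55, sp=0x82
r5 is caller-saved → body value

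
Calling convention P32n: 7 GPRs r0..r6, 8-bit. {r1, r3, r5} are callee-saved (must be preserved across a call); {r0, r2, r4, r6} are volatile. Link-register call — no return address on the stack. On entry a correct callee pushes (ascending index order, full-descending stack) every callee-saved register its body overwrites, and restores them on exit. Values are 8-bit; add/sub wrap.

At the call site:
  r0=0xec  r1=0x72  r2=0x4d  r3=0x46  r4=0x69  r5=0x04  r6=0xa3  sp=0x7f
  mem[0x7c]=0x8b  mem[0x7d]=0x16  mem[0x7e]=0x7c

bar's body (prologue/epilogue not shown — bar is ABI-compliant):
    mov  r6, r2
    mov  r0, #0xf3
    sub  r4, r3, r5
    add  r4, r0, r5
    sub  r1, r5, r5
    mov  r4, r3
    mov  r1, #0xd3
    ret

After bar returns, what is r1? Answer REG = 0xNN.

REG = 0x72

prologue: push r1 → mem[0x7e]=0x72, sp=0x7e
body[0] mov  r6, r2 → r6=0x4d
body[1] mov  r0, #0xf3 → r0=0xf3
body[2] sub  r4, r3, r5 → r4=0x42
body[3] add  r4, r0, r5 → r4=0xf7
body[4] sub  r1, r5, r5 → r1=0x00
body[5] mov  r4, r3 → r4=0x46
body[6] mov  r1, #0xd3 → r1=0xd3
epilogue: pop r1=0x72, sp=0x7f
r1 is callee-saved → restored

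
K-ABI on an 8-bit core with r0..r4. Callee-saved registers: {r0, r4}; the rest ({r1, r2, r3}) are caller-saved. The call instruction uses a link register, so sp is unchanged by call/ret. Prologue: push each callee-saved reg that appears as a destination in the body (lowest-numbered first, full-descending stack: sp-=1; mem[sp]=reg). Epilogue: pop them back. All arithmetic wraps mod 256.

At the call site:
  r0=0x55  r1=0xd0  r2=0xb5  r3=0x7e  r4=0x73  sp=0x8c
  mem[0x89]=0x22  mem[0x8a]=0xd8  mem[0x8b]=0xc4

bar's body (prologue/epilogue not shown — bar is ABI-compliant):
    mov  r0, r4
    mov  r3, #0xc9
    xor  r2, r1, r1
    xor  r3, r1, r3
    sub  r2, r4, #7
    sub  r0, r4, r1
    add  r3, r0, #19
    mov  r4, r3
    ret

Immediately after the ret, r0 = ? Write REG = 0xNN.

prologue: push r0 -> mem[0x8b]=0x55, sp=0x8b
prologue: push r4 -> mem[0x8a]=0x73, sp=0x8a
body[0] mov  r0, r4 -> r0=0x73
body[1] mov  r3, #0xc9 -> r3=0xc9
body[2] xor  r2, r1, r1 -> r2=0x00
body[3] xor  r3, r1, r3 -> r3=0x19
body[4] sub  r2, r4, #7 -> r2=0x6c
body[5] sub  r0, r4, r1 -> r0=0xa3
body[6] add  r3, r0, #19 -> r3=0xb6
body[7] mov  r4, r3 -> r4=0xb6
epilogue: pop r4=0x73, sp=0x8b
epilogue: pop r0=0x55, sp=0x8c
r0 is callee-saved -> restored

REG = 0x55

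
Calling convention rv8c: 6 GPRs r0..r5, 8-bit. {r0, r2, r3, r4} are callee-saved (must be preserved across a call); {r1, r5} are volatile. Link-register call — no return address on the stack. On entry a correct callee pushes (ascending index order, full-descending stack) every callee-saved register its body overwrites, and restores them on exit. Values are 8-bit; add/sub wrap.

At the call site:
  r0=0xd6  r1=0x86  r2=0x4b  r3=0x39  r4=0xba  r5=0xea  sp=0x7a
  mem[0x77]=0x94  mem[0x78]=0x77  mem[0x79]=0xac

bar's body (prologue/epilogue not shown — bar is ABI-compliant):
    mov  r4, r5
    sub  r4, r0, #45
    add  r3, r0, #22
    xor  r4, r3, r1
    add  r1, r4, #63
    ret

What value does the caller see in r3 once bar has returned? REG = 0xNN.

REG = 0x39

prologue: push r3 -> mem[0x79]=0x39, sp=0x79
prologue: push r4 -> mem[0x78]=0xba, sp=0x78
body[0] mov  r4, r5 -> r4=0xea
body[1] sub  r4, r0, #45 -> r4=0xa9
body[2] add  r3, r0, #22 -> r3=0xec
body[3] xor  r4, r3, r1 -> r4=0x6a
body[4] add  r1, r4, #63 -> r1=0xa9
epilogue: pop r4=0xba, sp=0x79
epilogue: pop r3=0x39, sp=0x7a
r3 is callee-saved -> restored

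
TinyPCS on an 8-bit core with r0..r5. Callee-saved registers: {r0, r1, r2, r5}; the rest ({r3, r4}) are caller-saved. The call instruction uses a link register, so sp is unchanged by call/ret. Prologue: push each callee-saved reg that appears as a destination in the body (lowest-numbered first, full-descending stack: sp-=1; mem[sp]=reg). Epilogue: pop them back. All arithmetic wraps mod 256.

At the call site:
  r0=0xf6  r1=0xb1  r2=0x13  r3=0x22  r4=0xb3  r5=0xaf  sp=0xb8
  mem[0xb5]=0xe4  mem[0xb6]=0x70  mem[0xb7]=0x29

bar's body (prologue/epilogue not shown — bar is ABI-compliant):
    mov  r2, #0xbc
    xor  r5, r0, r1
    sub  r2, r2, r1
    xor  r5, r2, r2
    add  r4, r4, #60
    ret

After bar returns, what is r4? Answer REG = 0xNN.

prologue: push r2 -> mem[0xb7]=0x13, sp=0xb7
prologue: push r5 -> mem[0xb6]=0xaf, sp=0xb6
body[0] mov  r2, #0xbc -> r2=0xbc
body[1] xor  r5, r0, r1 -> r5=0x47
body[2] sub  r2, r2, r1 -> r2=0x0b
body[3] xor  r5, r2, r2 -> r5=0x00
body[4] add  r4, r4, #60 -> r4=0xef
epilogue: pop r5=0xaf, sp=0xb7
epilogue: pop r2=0x13, sp=0xb8
r4 is caller-saved -> body value

REG = 0xef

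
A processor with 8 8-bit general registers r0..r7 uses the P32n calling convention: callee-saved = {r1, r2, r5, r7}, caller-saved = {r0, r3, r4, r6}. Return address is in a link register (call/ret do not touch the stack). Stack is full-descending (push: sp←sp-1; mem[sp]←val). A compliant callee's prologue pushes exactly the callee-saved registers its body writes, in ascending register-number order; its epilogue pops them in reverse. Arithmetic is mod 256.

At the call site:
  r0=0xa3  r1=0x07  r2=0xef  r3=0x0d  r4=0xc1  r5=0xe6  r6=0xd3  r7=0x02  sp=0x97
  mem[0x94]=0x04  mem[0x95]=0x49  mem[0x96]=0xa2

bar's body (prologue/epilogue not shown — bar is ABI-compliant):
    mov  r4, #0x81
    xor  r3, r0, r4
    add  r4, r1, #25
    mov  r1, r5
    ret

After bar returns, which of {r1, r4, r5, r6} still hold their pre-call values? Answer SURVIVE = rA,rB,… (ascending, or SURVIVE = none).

prologue: push r1 -> mem[0x96]=0x07, sp=0x96
body[0] mov  r4, #0x81 -> r4=0x81
body[1] xor  r3, r0, r4 -> r3=0x22
body[2] add  r4, r1, #25 -> r4=0x20
body[3] mov  r1, r5 -> r1=0xe6
epilogue: pop r1=0x07, sp=0x97
r1: callee-saved, written=True
r4: caller-saved, written=True
r5: callee-saved, written=False
r6: caller-saved, written=False

SURVIVE = r1,r5,r6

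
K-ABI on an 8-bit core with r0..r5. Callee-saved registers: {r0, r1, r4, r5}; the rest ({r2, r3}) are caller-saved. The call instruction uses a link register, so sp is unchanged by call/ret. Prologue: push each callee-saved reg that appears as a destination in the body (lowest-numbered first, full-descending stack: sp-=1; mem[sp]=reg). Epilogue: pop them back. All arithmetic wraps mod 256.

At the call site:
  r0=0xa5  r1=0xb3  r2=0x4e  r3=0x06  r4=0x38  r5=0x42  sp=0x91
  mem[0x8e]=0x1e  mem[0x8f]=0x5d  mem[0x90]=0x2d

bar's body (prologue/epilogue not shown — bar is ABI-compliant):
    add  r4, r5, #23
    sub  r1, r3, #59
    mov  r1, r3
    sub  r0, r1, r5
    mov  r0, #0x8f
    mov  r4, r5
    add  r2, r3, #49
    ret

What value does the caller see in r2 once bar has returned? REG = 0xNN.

REG = 0x37

prologue: push r0 → mem[0x90]=0xa5, sp=0x90
prologue: push r1 → mem[0x8f]=0xb3, sp=0x8f
prologue: push r4 → mem[0x8e]=0x38, sp=0x8e
body[0] add  r4, r5, #23 → r4=0x59
body[1] sub  r1, r3, #59 → r1=0xcb
body[2] mov  r1, r3 → r1=0x06
body[3] sub  r0, r1, r5 → r0=0xc4
body[4] mov  r0, #0x8f → r0=0x8f
body[5] mov  r4, r5 → r4=0x42
body[6] add  r2, r3, #49 → r2=0x37
epilogue: pop r4=0x38, sp=0x8f
epilogue: pop r1=0xb3, sp=0x90
epilogue: pop r0=0xa5, sp=0x91
r2 is caller-saved → body value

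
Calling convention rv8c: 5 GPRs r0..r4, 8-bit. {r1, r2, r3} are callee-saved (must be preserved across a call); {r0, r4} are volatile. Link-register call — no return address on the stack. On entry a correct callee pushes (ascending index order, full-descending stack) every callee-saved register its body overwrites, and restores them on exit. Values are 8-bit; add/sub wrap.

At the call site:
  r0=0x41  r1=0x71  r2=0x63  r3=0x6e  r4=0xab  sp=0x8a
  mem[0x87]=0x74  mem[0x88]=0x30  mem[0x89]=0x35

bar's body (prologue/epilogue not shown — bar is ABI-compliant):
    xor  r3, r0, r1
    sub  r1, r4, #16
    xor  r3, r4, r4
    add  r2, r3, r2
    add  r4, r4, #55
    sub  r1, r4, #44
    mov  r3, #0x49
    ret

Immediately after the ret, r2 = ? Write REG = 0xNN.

REG = 0x63

prologue: push r1 -> mem[0x89]=0x71, sp=0x89
prologue: push r2 -> mem[0x88]=0x63, sp=0x88
prologue: push r3 -> mem[0x87]=0x6e, sp=0x87
body[0] xor  r3, r0, r1 -> r3=0x30
body[1] sub  r1, r4, #16 -> r1=0x9b
body[2] xor  r3, r4, r4 -> r3=0x00
body[3] add  r2, r3, r2 -> r2=0x63
body[4] add  r4, r4, #55 -> r4=0xe2
body[5] sub  r1, r4, #44 -> r1=0xb6
body[6] mov  r3, #0x49 -> r3=0x49
epilogue: pop r3=0x6e, sp=0x88
epilogue: pop r2=0x63, sp=0x89
epilogue: pop r1=0x71, sp=0x8a
r2 is callee-saved -> restored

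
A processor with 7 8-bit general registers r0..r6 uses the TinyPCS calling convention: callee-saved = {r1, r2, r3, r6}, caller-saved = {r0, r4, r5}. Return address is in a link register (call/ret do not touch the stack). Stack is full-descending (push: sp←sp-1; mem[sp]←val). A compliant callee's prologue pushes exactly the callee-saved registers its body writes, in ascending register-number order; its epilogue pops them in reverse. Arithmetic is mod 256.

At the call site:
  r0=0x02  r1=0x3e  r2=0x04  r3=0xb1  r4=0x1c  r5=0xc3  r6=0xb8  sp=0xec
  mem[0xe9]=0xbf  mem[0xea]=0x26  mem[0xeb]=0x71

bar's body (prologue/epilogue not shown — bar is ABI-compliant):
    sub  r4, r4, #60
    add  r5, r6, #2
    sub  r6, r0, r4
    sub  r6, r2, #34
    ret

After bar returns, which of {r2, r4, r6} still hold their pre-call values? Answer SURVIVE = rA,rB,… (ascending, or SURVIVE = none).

SURVIVE = r2,r6

prologue: push r6 -> mem[0xeb]=0xb8, sp=0xeb
body[0] sub  r4, r4, #60 -> r4=0xe0
body[1] add  r5, r6, #2 -> r5=0xba
body[2] sub  r6, r0, r4 -> r6=0x22
body[3] sub  r6, r2, #34 -> r6=0xe2
epilogue: pop r6=0xb8, sp=0xec
r2: callee-saved, written=False
r4: caller-saved, written=True
r6: callee-saved, written=True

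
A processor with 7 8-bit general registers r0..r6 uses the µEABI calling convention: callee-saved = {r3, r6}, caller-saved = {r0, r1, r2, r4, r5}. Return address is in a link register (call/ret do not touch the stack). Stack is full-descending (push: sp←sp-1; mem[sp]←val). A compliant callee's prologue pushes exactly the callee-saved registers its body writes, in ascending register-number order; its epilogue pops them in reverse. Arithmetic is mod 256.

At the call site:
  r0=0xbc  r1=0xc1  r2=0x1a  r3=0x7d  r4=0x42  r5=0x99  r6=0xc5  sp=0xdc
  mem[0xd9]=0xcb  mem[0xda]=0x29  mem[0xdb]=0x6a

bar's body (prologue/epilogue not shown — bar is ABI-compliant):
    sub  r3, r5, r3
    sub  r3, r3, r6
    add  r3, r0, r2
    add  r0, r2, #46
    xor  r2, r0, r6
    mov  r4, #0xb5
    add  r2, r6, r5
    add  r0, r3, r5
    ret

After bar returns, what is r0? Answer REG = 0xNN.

REG = 0x6f

prologue: push r3 → mem[0xdb]=0x7d, sp=0xdb
body[0] sub  r3, r5, r3 → r3=0x1c
body[1] sub  r3, r3, r6 → r3=0x57
body[2] add  r3, r0, r2 → r3=0xd6
body[3] add  r0, r2, #46 → r0=0x48
body[4] xor  r2, r0, r6 → r2=0x8d
body[5] mov  r4, #0xb5 → r4=0xb5
body[6] add  r2, r6, r5 → r2=0x5e
body[7] add  r0, r3, r5 → r0=0x6f
epilogue: pop r3=0x7d, sp=0xdc
r0 is caller-saved → body value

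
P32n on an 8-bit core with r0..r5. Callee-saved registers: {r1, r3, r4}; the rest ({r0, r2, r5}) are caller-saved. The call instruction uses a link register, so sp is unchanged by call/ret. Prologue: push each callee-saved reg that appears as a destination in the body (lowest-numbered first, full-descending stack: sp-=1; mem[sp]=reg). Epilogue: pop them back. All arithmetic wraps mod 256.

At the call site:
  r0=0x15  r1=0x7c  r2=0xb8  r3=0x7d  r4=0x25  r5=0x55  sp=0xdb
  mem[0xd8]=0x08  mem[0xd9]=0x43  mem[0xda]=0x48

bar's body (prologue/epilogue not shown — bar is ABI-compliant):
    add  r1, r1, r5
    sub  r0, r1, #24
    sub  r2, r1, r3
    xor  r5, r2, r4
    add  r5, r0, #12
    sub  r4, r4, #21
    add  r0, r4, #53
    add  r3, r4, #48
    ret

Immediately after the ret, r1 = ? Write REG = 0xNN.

prologue: push r1 → mem[0xda]=0x7c, sp=0xda
prologue: push r3 → mem[0xd9]=0x7d, sp=0xd9
prologue: push r4 → mem[0xd8]=0x25, sp=0xd8
body[0] add  r1, r1, r5 → r1=0xd1
body[1] sub  r0, r1, #24 → r0=0xb9
body[2] sub  r2, r1, r3 → r2=0x54
body[3] xor  r5, r2, r4 → r5=0x71
body[4] add  r5, r0, #12 → r5=0xc5
body[5] sub  r4, r4, #21 → r4=0x10
body[6] add  r0, r4, #53 → r0=0x45
body[7] add  r3, r4, #48 → r3=0x40
epilogue: pop r4=0x25, sp=0xd9
epilogue: pop r3=0x7d, sp=0xda
epilogue: pop r1=0x7c, sp=0xdb
r1 is callee-saved → restored

REG = 0x7c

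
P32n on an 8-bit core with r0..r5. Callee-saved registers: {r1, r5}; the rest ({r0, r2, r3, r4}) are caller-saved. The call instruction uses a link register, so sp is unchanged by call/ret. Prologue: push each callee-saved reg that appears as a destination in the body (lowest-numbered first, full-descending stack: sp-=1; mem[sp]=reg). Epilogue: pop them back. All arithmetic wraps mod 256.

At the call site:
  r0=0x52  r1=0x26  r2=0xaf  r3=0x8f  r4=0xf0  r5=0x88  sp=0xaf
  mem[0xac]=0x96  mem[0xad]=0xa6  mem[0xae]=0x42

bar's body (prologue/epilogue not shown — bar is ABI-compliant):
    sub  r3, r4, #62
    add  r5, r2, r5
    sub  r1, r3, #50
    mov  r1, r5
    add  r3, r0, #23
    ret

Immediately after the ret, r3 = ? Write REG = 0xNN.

prologue: push r1 → mem[0xae]=0x26, sp=0xae
prologue: push r5 → mem[0xad]=0x88, sp=0xad
body[0] sub  r3, r4, #62 → r3=0xb2
body[1] add  r5, r2, r5 → r5=0x37
body[2] sub  r1, r3, #50 → r1=0x80
body[3] mov  r1, r5 → r1=0x37
body[4] add  r3, r0, #23 → r3=0x69
epilogue: pop r5=0x88, sp=0xae
epilogue: pop r1=0x26, sp=0xaf
r3 is caller-saved → body value

REG = 0x69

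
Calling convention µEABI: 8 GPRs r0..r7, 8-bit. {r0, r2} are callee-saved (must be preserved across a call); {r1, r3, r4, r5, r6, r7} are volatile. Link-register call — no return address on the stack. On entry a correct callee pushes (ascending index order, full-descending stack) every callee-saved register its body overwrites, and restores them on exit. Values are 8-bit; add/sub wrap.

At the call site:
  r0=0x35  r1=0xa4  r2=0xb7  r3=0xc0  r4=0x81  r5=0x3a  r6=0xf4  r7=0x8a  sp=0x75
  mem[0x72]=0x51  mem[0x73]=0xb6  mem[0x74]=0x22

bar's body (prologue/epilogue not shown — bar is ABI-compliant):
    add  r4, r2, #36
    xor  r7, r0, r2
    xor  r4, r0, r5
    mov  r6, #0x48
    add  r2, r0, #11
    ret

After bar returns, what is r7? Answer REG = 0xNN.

prologue: push r2 -> mem[0x74]=0xb7, sp=0x74
body[0] add  r4, r2, #36 -> r4=0xdb
body[1] xor  r7, r0, r2 -> r7=0x82
body[2] xor  r4, r0, r5 -> r4=0x0f
body[3] mov  r6, #0x48 -> r6=0x48
body[4] add  r2, r0, #11 -> r2=0x40
epilogue: pop r2=0xb7, sp=0x75
r7 is caller-saved -> body value

REG = 0x82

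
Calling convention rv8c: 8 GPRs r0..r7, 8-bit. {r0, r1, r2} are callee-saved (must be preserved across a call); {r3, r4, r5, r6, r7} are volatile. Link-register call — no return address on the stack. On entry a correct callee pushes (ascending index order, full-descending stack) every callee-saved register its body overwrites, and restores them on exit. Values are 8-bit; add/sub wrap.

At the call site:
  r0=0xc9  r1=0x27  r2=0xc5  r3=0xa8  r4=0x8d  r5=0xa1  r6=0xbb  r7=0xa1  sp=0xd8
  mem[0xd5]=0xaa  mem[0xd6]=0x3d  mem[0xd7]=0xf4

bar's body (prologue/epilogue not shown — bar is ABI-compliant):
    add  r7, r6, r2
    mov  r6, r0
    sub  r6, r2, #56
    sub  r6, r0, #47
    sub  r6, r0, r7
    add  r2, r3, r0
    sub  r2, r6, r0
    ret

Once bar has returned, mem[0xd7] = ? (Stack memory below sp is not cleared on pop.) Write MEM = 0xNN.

prologue: push r2 → mem[0xd7]=0xc5, sp=0xd7
body[0] add  r7, r6, r2 → r7=0x80
body[1] mov  r6, r0 → r6=0xc9
body[2] sub  r6, r2, #56 → r6=0x8d
body[3] sub  r6, r0, #47 → r6=0x9a
body[4] sub  r6, r0, r7 → r6=0x49
body[5] add  r2, r3, r0 → r2=0x71
body[6] sub  r2, r6, r0 → r2=0x80
epilogue: pop r2=0xc5, sp=0xd8
prologue pushed ['r2'] at ['0xd7']

MEM = 0xc5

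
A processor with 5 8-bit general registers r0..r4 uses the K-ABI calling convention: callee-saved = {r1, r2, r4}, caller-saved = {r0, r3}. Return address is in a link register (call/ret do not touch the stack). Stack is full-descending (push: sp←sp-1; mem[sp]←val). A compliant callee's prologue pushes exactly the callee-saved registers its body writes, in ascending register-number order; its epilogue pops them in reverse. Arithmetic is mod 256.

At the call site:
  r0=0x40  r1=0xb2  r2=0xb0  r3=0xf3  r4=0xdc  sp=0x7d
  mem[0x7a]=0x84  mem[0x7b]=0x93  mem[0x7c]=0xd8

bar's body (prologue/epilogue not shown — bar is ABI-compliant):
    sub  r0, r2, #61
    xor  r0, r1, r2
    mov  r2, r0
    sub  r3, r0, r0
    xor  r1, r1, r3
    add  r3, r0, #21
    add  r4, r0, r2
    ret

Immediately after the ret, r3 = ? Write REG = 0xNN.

REG = 0x17

prologue: push r1 -> mem[0x7c]=0xb2, sp=0x7c
prologue: push r2 -> mem[0x7b]=0xb0, sp=0x7b
prologue: push r4 -> mem[0x7a]=0xdc, sp=0x7a
body[0] sub  r0, r2, #61 -> r0=0x73
body[1] xor  r0, r1, r2 -> r0=0x02
body[2] mov  r2, r0 -> r2=0x02
body[3] sub  r3, r0, r0 -> r3=0x00
body[4] xor  r1, r1, r3 -> r1=0xb2
body[5] add  r3, r0, #21 -> r3=0x17
body[6] add  r4, r0, r2 -> r4=0x04
epilogue: pop r4=0xdc, sp=0x7b
epilogue: pop r2=0xb0, sp=0x7c
epilogue: pop r1=0xb2, sp=0x7d
r3 is caller-saved -> body value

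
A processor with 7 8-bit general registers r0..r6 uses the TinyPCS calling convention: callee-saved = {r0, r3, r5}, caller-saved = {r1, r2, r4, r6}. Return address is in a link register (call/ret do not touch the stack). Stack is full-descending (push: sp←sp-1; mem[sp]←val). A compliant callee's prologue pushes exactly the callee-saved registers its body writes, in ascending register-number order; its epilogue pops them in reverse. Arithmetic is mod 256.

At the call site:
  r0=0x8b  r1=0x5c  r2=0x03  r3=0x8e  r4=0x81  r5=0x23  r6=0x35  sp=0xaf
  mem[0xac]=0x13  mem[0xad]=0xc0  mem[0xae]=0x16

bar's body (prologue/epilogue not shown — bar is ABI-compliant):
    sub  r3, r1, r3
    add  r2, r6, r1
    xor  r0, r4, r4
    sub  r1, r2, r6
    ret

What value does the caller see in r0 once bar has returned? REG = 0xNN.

prologue: push r0 -> mem[0xae]=0x8b, sp=0xae
prologue: push r3 -> mem[0xad]=0x8e, sp=0xad
body[0] sub  r3, r1, r3 -> r3=0xce
body[1] add  r2, r6, r1 -> r2=0x91
body[2] xor  r0, r4, r4 -> r0=0x00
body[3] sub  r1, r2, r6 -> r1=0x5c
epilogue: pop r3=0x8e, sp=0xae
epilogue: pop r0=0x8b, sp=0xaf
r0 is callee-saved -> restored

REG = 0x8b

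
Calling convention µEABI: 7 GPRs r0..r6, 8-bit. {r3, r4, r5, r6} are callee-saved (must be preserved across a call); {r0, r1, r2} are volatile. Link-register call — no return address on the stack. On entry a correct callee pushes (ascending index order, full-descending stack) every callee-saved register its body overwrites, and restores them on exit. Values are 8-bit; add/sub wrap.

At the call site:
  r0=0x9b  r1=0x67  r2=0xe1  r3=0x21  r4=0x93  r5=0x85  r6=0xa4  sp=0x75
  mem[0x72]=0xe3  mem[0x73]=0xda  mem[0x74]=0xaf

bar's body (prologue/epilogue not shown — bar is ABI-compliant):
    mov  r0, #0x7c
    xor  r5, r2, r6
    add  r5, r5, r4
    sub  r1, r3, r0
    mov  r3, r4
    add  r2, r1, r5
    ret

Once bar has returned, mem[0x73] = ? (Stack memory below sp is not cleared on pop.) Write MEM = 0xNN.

prologue: push r3 → mem[0x74]=0x21, sp=0x74
prologue: push r5 → mem[0x73]=0x85, sp=0x73
body[0] mov  r0, #0x7c → r0=0x7c
body[1] xor  r5, r2, r6 → r5=0x45
body[2] add  r5, r5, r4 → r5=0xd8
body[3] sub  r1, r3, r0 → r1=0xa5
body[4] mov  r3, r4 → r3=0x93
body[5] add  r2, r1, r5 → r2=0x7d
epilogue: pop r5=0x85, sp=0x74
epilogue: pop r3=0x21, sp=0x75
prologue pushed ['r3', 'r5'] at ['0x74', '0x73']

MEM = 0x85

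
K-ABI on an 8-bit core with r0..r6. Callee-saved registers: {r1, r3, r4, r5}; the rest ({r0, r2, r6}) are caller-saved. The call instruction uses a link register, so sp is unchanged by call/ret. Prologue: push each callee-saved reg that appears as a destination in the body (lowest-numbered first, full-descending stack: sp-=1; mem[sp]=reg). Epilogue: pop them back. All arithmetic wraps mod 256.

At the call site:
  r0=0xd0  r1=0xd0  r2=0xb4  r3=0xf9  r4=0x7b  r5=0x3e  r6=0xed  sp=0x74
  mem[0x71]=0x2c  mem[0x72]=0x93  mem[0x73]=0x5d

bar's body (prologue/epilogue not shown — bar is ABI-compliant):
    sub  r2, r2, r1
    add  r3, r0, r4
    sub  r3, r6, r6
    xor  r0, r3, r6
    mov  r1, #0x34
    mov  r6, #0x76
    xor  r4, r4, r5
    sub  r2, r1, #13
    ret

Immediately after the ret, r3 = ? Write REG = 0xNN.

REG = 0xf9

prologue: push r1 → mem[0x73]=0xd0, sp=0x73
prologue: push r3 → mem[0x72]=0xf9, sp=0x72
prologue: push r4 → mem[0x71]=0x7b, sp=0x71
body[0] sub  r2, r2, r1 → r2=0xe4
body[1] add  r3, r0, r4 → r3=0x4b
body[2] sub  r3, r6, r6 → r3=0x00
body[3] xor  r0, r3, r6 → r0=0xed
body[4] mov  r1, #0x34 → r1=0x34
body[5] mov  r6, #0x76 → r6=0x76
body[6] xor  r4, r4, r5 → r4=0x45
body[7] sub  r2, r1, #13 → r2=0x27
epilogue: pop r4=0x7b, sp=0x72
epilogue: pop r3=0xf9, sp=0x73
epilogue: pop r1=0xd0, sp=0x74
r3 is callee-saved → restored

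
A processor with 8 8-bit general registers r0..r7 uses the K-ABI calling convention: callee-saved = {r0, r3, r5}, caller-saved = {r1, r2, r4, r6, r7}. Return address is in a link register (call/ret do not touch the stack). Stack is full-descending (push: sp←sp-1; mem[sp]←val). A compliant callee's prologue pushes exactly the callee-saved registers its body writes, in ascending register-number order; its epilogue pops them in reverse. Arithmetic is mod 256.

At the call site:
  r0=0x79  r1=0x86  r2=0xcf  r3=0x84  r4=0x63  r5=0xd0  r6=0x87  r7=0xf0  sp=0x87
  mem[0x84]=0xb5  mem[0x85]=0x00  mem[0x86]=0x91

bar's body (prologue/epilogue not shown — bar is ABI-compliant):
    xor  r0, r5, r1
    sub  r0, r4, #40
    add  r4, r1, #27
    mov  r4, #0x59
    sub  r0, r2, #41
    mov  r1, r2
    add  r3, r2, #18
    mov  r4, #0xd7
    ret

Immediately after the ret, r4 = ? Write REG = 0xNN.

REG = 0xd7

prologue: push r0 -> mem[0x86]=0x79, sp=0x86
prologue: push r3 -> mem[0x85]=0x84, sp=0x85
body[0] xor  r0, r5, r1 -> r0=0x56
body[1] sub  r0, r4, #40 -> r0=0x3b
body[2] add  r4, r1, #27 -> r4=0xa1
body[3] mov  r4, #0x59 -> r4=0x59
body[4] sub  r0, r2, #41 -> r0=0xa6
body[5] mov  r1, r2 -> r1=0xcf
body[6] add  r3, r2, #18 -> r3=0xe1
body[7] mov  r4, #0xd7 -> r4=0xd7
epilogue: pop r3=0x84, sp=0x86
epilogue: pop r0=0x79, sp=0x87
r4 is caller-saved -> body value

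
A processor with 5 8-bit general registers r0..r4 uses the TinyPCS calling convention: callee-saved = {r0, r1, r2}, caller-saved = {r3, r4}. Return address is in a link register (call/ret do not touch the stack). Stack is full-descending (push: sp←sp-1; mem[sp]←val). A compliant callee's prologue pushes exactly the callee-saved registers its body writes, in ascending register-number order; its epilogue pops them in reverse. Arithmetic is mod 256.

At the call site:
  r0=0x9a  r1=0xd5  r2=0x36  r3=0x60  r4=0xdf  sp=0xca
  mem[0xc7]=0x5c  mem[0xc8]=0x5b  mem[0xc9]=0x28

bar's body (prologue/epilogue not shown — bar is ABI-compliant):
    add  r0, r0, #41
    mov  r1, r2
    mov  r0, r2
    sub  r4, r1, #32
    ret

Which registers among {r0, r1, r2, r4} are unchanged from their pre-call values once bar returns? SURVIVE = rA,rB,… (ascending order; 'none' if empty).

SURVIVE = r0,r1,r2

prologue: push r0 → mem[0xc9]=0x9a, sp=0xc9
prologue: push r1 → mem[0xc8]=0xd5, sp=0xc8
body[0] add  r0, r0, #41 → r0=0xc3
body[1] mov  r1, r2 → r1=0x36
body[2] mov  r0, r2 → r0=0x36
body[3] sub  r4, r1, #32 → r4=0x16
epilogue: pop r1=0xd5, sp=0xc9
epilogue: pop r0=0x9a, sp=0xca
r0: callee-saved, written=True
r1: callee-saved, written=True
r2: callee-saved, written=False
r4: caller-saved, written=True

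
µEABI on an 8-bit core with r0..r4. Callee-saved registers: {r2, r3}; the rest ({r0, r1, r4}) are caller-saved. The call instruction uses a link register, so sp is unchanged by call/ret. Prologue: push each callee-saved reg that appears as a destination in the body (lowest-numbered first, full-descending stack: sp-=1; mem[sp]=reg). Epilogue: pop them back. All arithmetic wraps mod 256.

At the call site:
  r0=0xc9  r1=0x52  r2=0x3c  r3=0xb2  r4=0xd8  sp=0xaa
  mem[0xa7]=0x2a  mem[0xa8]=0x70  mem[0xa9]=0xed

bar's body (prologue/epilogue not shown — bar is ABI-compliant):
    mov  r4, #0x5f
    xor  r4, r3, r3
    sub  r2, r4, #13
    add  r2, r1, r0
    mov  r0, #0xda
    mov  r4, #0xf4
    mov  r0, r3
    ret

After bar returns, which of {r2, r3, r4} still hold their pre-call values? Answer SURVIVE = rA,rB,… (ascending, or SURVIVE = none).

SURVIVE = r2,r3

prologue: push r2 → mem[0xa9]=0x3c, sp=0xa9
body[0] mov  r4, #0x5f → r4=0x5f
body[1] xor  r4, r3, r3 → r4=0x00
body[2] sub  r2, r4, #13 → r2=0xf3
body[3] add  r2, r1, r0 → r2=0x1b
body[4] mov  r0, #0xda → r0=0xda
body[5] mov  r4, #0xf4 → r4=0xf4
body[6] mov  r0, r3 → r0=0xb2
epilogue: pop r2=0x3c, sp=0xaa
r2: callee-saved, written=True
r3: callee-saved, written=False
r4: caller-saved, written=True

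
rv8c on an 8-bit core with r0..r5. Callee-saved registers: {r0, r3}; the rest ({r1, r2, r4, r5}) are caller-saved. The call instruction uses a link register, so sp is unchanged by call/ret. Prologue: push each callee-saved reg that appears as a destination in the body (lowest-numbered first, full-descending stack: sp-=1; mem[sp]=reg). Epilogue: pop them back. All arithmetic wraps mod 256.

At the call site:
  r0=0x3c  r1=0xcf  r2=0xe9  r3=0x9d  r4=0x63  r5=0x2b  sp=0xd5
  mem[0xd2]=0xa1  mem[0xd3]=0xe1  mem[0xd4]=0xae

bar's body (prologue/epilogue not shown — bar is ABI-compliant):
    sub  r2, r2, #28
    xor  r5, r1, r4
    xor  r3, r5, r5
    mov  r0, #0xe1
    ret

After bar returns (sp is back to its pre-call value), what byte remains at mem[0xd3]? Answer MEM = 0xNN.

MEM = 0x9d

prologue: push r0 -> mem[0xd4]=0x3c, sp=0xd4
prologue: push r3 -> mem[0xd3]=0x9d, sp=0xd3
body[0] sub  r2, r2, #28 -> r2=0xcd
body[1] xor  r5, r1, r4 -> r5=0xac
body[2] xor  r3, r5, r5 -> r3=0x00
body[3] mov  r0, #0xe1 -> r0=0xe1
epilogue: pop r3=0x9d, sp=0xd4
epilogue: pop r0=0x3c, sp=0xd5
prologue pushed ['r0', 'r3'] at ['0xd4', '0xd3']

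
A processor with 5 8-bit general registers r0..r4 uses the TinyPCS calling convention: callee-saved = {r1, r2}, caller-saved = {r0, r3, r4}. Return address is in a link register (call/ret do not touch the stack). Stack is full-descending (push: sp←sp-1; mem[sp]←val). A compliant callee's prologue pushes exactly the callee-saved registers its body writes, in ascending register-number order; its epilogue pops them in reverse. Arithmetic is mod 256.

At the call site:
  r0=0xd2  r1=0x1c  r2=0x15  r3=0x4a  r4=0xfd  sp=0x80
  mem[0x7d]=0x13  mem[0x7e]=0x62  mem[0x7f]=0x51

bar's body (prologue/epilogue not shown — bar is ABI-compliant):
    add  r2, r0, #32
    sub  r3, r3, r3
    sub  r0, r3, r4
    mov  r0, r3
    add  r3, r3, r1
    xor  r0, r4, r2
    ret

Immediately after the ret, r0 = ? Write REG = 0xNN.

prologue: push r2 → mem[0x7f]=0x15, sp=0x7f
body[0] add  r2, r0, #32 → r2=0xf2
body[1] sub  r3, r3, r3 → r3=0x00
body[2] sub  r0, r3, r4 → r0=0x03
body[3] mov  r0, r3 → r0=0x00
body[4] add  r3, r3, r1 → r3=0x1c
body[5] xor  r0, r4, r2 → r0=0x0f
epilogue: pop r2=0x15, sp=0x80
r0 is caller-saved → body value

REG = 0x0f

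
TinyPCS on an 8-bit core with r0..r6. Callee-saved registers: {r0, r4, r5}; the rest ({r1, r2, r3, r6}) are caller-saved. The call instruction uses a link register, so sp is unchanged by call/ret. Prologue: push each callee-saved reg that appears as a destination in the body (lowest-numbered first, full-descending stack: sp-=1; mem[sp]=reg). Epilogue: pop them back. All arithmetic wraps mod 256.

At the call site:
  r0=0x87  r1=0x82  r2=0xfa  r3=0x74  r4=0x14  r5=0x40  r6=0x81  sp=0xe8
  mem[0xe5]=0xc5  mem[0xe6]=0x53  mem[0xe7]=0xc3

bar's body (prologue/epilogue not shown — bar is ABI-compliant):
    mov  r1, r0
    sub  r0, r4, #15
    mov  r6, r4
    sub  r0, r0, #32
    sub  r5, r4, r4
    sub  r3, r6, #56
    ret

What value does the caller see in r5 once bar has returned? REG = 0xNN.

prologue: push r0 -> mem[0xe7]=0x87, sp=0xe7
prologue: push r5 -> mem[0xe6]=0x40, sp=0xe6
body[0] mov  r1, r0 -> r1=0x87
body[1] sub  r0, r4, #15 -> r0=0x05
body[2] mov  r6, r4 -> r6=0x14
body[3] sub  r0, r0, #32 -> r0=0xe5
body[4] sub  r5, r4, r4 -> r5=0x00
body[5] sub  r3, r6, #56 -> r3=0xdc
epilogue: pop r5=0x40, sp=0xe7
epilogue: pop r0=0x87, sp=0xe8
r5 is callee-saved -> restored

REG = 0x40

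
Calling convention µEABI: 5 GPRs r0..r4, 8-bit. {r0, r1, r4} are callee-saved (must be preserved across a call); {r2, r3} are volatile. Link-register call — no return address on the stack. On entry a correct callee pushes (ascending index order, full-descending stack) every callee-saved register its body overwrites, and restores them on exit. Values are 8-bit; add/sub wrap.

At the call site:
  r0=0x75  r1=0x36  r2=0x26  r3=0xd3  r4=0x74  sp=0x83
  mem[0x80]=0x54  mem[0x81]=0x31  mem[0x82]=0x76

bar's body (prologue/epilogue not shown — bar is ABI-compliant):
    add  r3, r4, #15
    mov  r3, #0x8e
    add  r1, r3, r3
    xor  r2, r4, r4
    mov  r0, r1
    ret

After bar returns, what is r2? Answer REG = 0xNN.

prologue: push r0 -> mem[0x82]=0x75, sp=0x82
prologue: push r1 -> mem[0x81]=0x36, sp=0x81
body[0] add  r3, r4, #15 -> r3=0x83
body[1] mov  r3, #0x8e -> r3=0x8e
body[2] add  r1, r3, r3 -> r1=0x1c
body[3] xor  r2, r4, r4 -> r2=0x00
body[4] mov  r0, r1 -> r0=0x1c
epilogue: pop r1=0x36, sp=0x82
epilogue: pop r0=0x75, sp=0x83
r2 is caller-saved -> body value

REG = 0x00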